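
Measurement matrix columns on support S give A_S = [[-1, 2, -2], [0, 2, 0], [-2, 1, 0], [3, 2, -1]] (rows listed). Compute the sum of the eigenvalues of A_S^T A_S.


Sum of eigenvalues of A_S^T A_S = trace(A_S^T A_S) = sum of squared column norms of A_S.
A_S^T A_S diagonal: [14, 13, 5].
trace = 14 + 13 + 5 = 32.

32


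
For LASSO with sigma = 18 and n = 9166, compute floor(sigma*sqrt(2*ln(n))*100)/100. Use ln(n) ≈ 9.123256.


ln(9166) ≈ 9.123256.
2*ln(n) ≈ 18.246512.
sqrt(2*ln(n)) ≈ sqrt(18.246512) ≈ 4.271594.
lambda ≈ 18*4.271594 = 76.888692.
floor(lambda*100)/100 = 76.88.

76.88


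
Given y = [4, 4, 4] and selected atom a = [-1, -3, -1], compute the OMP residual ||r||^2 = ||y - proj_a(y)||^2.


a^T a = 11.
a^T y = -20.
coeff = -20/11 = -20/11.
||r||^2 = 128/11.

128/11


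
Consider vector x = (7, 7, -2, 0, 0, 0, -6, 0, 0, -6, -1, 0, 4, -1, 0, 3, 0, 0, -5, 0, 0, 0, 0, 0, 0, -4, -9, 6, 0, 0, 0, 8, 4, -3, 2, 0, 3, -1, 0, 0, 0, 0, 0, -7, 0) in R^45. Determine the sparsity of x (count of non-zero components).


Non-zero positions: [0, 1, 2, 6, 9, 10, 12, 13, 15, 18, 25, 26, 27, 31, 32, 33, 34, 36, 37, 43].
Sparsity = 20.

20


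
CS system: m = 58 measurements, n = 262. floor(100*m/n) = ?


100*m/n = 100*58/262 ≈ 22.1374.
floor = 22.

22


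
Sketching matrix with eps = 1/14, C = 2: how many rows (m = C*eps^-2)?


1/eps = 14.
(1/eps)^2 = 196.
m = 2*196 = 392.

392


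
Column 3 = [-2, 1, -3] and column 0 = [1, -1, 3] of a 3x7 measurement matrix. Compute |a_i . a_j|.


Inner product: -2*1 + 1*-1 + -3*3
Products: [-2, -1, -9]
Sum = -12.
|dot| = 12.

12


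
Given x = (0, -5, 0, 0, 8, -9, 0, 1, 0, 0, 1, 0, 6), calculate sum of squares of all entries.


Non-zero entries: [(1, -5), (4, 8), (5, -9), (7, 1), (10, 1), (12, 6)]
Squares: [25, 64, 81, 1, 1, 36]
||x||_2^2 = sum = 208.

208


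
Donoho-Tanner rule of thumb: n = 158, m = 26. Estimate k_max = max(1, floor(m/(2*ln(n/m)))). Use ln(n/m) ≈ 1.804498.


n/m = 158/26 = 79/13.
ln(n/m) ≈ 1.804498.
2*ln(n/m) ≈ 3.608996.
m/(2*ln(n/m)) ≈ 26/3.608996 ≈ 7.2042.
floor = 7.
k_max = max(1, 7) = 7.

7


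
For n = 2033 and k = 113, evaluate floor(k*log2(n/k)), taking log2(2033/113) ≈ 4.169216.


log2(n/k) = log2(2033/113) ≈ 4.169216.
k*log2(n/k) ≈ 113*4.169216 = 471.121408.
floor(471.121408) = 471.

471


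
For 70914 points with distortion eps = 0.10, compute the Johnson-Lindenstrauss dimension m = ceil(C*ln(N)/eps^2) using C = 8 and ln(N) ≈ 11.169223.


ln(70914) ≈ 11.169223.
eps^2 = 0.10^2 = 0.01.
C*ln(N)/eps^2 ≈ 8*11.169223/0.01 ≈ 8935.3784.
m = ceil(8935.3784) = 8936.

8936


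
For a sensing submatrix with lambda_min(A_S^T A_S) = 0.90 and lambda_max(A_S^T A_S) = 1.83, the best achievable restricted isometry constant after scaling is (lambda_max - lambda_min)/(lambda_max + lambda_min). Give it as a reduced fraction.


lambda_max - lambda_min = 1.83 - 0.90 = 0.93.
lambda_max + lambda_min = 1.83 + 0.90 = 2.73.
delta = 0.93/2.73 = 93/273 = 31/91.

31/91


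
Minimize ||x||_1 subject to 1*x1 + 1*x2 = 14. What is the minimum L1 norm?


Axis intercepts:
  x1 = 14, x2 = 0: L1 = 14
  x1 = 0, x2 = 14: L1 = 14
x* = (14, 0)
||x*||_1 = 14.

14


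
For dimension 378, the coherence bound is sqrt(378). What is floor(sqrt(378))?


19^2 = 361 <= 378 < 400 = 20^2, so 19 <= sqrt(378) < 20.
floor(sqrt(378)) = 19.

19


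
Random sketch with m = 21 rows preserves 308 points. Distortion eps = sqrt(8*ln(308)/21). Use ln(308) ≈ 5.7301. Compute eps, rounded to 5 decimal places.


ln(308) ≈ 5.7301.
8*ln(N)/m ≈ 8*5.7301/21 ≈ 2.18289524.
eps = sqrt(2.18289524) ≈ 1.4774624 ≈ 1.47746.

1.47746


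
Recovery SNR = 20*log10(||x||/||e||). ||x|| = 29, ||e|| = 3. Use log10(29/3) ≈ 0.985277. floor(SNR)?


||x||/||e|| = 29/3.
log10(29/3) ≈ 0.985277.
20*log10(||x||/||e||) ≈ 20*0.985277 = 19.70554.
floor(19.70554) = 19.

19


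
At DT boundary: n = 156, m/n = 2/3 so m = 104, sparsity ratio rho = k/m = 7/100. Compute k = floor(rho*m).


m = 2/3*156 = 104.
rho = 7/100.
rho*m = 7/100*104 = 7.28.
k = floor(7.28) = 7.

7


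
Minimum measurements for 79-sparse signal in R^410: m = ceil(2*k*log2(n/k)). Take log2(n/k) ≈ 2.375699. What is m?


log2(n/k) = log2(410/79) ≈ 2.375699.
2*k*log2(n/k) ≈ 2*79*2.375699 = 375.360442.
m = ceil(375.360442) = 376.

376


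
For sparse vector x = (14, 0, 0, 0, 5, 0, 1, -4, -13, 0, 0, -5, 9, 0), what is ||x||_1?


Non-zero entries: [(0, 14), (4, 5), (6, 1), (7, -4), (8, -13), (11, -5), (12, 9)]
Absolute values: [14, 5, 1, 4, 13, 5, 9]
||x||_1 = sum = 51.

51


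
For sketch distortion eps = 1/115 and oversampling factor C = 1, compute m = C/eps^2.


1/eps = 115.
(1/eps)^2 = 13225.
m = 1*13225 = 13225.

13225


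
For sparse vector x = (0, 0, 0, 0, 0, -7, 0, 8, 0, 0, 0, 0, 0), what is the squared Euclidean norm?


Non-zero entries: [(5, -7), (7, 8)]
Squares: [49, 64]
||x||_2^2 = sum = 113.

113


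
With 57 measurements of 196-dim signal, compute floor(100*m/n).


100*m/n = 100*57/196 ≈ 29.0816.
floor = 29.

29


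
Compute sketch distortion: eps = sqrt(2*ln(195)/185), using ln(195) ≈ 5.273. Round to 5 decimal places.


ln(195) ≈ 5.273.
2*ln(N)/m ≈ 2*5.273/185 ≈ 0.05700541.
eps = sqrt(0.05700541) ≈ 0.2387581 ≈ 0.23876.

0.23876


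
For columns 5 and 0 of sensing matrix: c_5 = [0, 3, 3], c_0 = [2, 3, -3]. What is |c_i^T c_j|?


Inner product: 0*2 + 3*3 + 3*-3
Products: [0, 9, -9]
Sum = 0.
|dot| = 0.

0


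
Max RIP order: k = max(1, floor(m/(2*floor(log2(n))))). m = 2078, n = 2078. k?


floor(log2(2078)) = 11.
2*11 = 22.
m/(2*floor(log2(n))) = 2078/22 ≈ 94.4545.
floor = 94.
k = max(1, 94) = 94.

94


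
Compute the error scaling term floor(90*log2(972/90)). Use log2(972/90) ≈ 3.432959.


log2(n/k) = log2(972/90) ≈ 3.432959.
k*log2(n/k) ≈ 90*3.432959 = 308.96631.
floor(308.96631) = 308.

308


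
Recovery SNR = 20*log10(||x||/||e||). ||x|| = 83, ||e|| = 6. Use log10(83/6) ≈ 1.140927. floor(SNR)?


||x||/||e|| = 83/6.
log10(83/6) ≈ 1.140927.
20*log10(||x||/||e||) ≈ 20*1.140927 = 22.81854.
floor(22.81854) = 22.

22


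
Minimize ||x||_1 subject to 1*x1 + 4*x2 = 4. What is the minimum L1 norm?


Axis intercepts:
  x1 = 4, x2 = 0: L1 = 4
  x1 = 0, x2 = 1: L1 = 1
x* = (0, 1)
||x*||_1 = 1.

1


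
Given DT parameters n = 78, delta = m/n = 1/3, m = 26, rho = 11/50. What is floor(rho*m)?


m = 1/3*78 = 26.
rho = 11/50.
rho*m = 11/50*26 = 5.72.
k = floor(5.72) = 5.

5


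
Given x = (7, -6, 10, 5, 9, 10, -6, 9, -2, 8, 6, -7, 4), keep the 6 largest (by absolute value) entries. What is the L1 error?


Sorted |x_i| descending: [10, 10, 9, 9, 8, 7, 7, 6, 6, 6, 5, 4, 2]
Keep top 6: [10, 10, 9, 9, 8, 7]
Tail entries: [7, 6, 6, 6, 5, 4, 2]
L1 error = sum of tail = 36.

36


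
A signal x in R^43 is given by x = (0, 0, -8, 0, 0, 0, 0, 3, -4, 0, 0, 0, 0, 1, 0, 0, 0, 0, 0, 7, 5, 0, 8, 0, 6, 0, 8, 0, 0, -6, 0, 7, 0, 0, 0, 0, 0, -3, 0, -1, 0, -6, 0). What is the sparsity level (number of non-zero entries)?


Non-zero positions: [2, 7, 8, 13, 19, 20, 22, 24, 26, 29, 31, 37, 39, 41].
Sparsity = 14.

14


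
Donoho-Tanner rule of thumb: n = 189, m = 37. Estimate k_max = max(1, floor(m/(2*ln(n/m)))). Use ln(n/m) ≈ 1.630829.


n/m = 189/37.
ln(n/m) ≈ 1.630829.
2*ln(n/m) ≈ 3.261658.
m/(2*ln(n/m)) ≈ 37/3.261658 ≈ 11.3439.
floor = 11.
k_max = max(1, 11) = 11.

11


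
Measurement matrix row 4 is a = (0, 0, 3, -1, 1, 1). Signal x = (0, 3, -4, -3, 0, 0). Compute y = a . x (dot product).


Non-zero terms: ['0*3', '3*-4', '-1*-3']
Products: [0, -12, 3]
y = sum = -9.

-9


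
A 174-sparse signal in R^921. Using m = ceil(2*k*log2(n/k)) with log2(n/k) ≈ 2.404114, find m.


log2(n/k) = log2(921/174) ≈ 2.404114.
2*k*log2(n/k) ≈ 2*174*2.404114 = 836.631672.
m = ceil(836.631672) = 837.

837


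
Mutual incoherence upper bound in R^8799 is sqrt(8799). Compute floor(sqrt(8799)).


93^2 = 8649 <= 8799 < 8836 = 94^2, so 93 <= sqrt(8799) < 94.
floor(sqrt(8799)) = 93.

93


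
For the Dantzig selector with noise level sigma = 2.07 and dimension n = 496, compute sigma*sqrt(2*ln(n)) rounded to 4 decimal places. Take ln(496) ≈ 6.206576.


ln(496) ≈ 6.206576.
2*ln(n) ≈ 12.413152.
sqrt(2*ln(n)) ≈ sqrt(12.413152) ≈ 3.52323.
threshold ≈ 2.07*3.52323 = 7.2930861 ≈ 7.2931.

7.2931


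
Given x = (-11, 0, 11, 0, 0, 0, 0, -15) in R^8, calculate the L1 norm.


Non-zero entries: [(0, -11), (2, 11), (7, -15)]
Absolute values: [11, 11, 15]
||x||_1 = sum = 37.

37


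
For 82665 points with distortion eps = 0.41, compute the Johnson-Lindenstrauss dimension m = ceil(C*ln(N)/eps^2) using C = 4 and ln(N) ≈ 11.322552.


ln(82665) ≈ 11.322552.
eps^2 = 0.41^2 = 0.1681.
C*ln(N)/eps^2 ≈ 4*11.322552/0.1681 ≈ 269.4242.
m = ceil(269.4242) = 270.

270


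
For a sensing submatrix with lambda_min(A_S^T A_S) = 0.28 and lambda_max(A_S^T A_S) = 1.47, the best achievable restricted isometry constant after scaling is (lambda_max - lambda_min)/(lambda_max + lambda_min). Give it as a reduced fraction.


lambda_max - lambda_min = 1.47 - 0.28 = 1.19.
lambda_max + lambda_min = 1.47 + 0.28 = 1.75.
delta = 1.19/1.75 = 119/175 = 17/25.

17/25


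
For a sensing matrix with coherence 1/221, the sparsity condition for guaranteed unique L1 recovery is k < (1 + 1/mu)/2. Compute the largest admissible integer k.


1/mu = 221.
1 + 1/mu = 222.
(1 + 1/mu)/2 = 111 is an integer and the inequality is strict, so k_max = 111 - 1 = 110.

110


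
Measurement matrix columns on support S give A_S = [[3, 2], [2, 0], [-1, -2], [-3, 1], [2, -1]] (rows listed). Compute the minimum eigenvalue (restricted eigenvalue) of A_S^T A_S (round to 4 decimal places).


A_S^T A_S = [[27, 3], [3, 10]].
trace = 37.
det = 261.
disc = trace^2 - 4*det = 1369 - 4*261 = 325.
sqrt(325) ≈ 18.027756.
lam_min = (37 - sqrt(325))/2 ≈ (37 - 18.027756)/2 = 9.486122 ≈ 9.4861.

9.4861


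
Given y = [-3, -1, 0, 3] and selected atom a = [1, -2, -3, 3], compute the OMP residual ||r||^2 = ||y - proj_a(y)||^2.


a^T a = 23.
a^T y = 8.
coeff = 8/23 = 8/23.
||r||^2 = 373/23.

373/23


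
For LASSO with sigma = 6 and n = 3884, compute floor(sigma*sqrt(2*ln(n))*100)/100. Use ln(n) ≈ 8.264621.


ln(3884) ≈ 8.264621.
2*ln(n) ≈ 16.529242.
sqrt(2*ln(n)) ≈ sqrt(16.529242) ≈ 4.065617.
lambda ≈ 6*4.065617 = 24.393702.
floor(lambda*100)/100 = 24.39.

24.39


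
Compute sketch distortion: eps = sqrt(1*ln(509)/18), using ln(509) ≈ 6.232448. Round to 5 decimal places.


ln(509) ≈ 6.232448.
1*ln(N)/m ≈ 1*6.232448/18 ≈ 0.34624711.
eps = sqrt(0.34624711) ≈ 0.5884277 ≈ 0.58843.

0.58843


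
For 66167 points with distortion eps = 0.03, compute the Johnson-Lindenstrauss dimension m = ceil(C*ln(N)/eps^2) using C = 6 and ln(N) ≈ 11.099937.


ln(66167) ≈ 11.099937.
eps^2 = 0.03^2 = 0.0009.
C*ln(N)/eps^2 ≈ 6*11.099937/0.0009 ≈ 73999.58.
m = ceil(73999.58) = 74000.

74000


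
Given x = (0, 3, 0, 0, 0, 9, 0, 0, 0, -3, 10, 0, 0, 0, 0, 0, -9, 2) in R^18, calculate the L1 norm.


Non-zero entries: [(1, 3), (5, 9), (9, -3), (10, 10), (16, -9), (17, 2)]
Absolute values: [3, 9, 3, 10, 9, 2]
||x||_1 = sum = 36.

36


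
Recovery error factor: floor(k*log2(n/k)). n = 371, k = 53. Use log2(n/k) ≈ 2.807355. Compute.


log2(n/k) = log2(371/53) ≈ 2.807355.
k*log2(n/k) ≈ 53*2.807355 = 148.789815.
floor(148.789815) = 148.

148


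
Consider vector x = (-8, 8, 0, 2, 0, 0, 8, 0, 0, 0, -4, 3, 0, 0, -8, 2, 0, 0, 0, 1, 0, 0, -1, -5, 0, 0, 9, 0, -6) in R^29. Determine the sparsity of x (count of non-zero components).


Non-zero positions: [0, 1, 3, 6, 10, 11, 14, 15, 19, 22, 23, 26, 28].
Sparsity = 13.

13


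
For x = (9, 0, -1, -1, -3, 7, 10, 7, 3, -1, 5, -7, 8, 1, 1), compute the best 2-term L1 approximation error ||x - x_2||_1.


Sorted |x_i| descending: [10, 9, 8, 7, 7, 7, 5, 3, 3, 1, 1, 1, 1, 1, 0]
Keep top 2: [10, 9]
Tail entries: [8, 7, 7, 7, 5, 3, 3, 1, 1, 1, 1, 1, 0]
L1 error = sum of tail = 45.

45


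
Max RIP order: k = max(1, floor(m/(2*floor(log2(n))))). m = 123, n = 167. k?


floor(log2(167)) = 7.
2*7 = 14.
m/(2*floor(log2(n))) = 123/14 ≈ 8.7857.
floor = 8.
k = max(1, 8) = 8.

8


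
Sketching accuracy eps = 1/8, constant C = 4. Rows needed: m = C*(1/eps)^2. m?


1/eps = 8.
(1/eps)^2 = 64.
m = 4*64 = 256.

256


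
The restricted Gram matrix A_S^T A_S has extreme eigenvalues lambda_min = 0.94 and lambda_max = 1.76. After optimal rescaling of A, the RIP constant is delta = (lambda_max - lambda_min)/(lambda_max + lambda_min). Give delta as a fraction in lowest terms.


lambda_max - lambda_min = 1.76 - 0.94 = 0.82.
lambda_max + lambda_min = 1.76 + 0.94 = 2.70.
delta = 0.82/2.70 = 82/270 = 41/135.

41/135


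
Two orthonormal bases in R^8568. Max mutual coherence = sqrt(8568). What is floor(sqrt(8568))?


92^2 = 8464 <= 8568 < 8649 = 93^2, so 92 <= sqrt(8568) < 93.
floor(sqrt(8568)) = 92.

92


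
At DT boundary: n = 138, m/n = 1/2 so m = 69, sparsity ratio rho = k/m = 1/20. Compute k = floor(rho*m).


m = 1/2*138 = 69.
rho = 1/20.
rho*m = 1/20*69 = 3.45.
k = floor(3.45) = 3.

3


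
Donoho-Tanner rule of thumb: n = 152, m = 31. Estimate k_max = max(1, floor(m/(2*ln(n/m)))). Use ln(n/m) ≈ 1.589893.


n/m = 152/31.
ln(n/m) ≈ 1.589893.
2*ln(n/m) ≈ 3.179786.
m/(2*ln(n/m)) ≈ 31/3.179786 ≈ 9.7491.
floor = 9.
k_max = max(1, 9) = 9.

9


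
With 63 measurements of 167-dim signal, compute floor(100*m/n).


100*m/n = 100*63/167 ≈ 37.7246.
floor = 37.

37


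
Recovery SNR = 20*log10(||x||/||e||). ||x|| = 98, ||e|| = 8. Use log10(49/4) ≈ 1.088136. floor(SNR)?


||x||/||e|| = 98/8 = 49/4.
log10(49/4) ≈ 1.088136.
20*log10(||x||/||e||) ≈ 20*1.088136 = 21.76272.
floor(21.76272) = 21.

21


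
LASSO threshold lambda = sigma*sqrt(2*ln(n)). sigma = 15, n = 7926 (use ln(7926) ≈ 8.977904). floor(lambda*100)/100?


ln(7926) ≈ 8.977904.
2*ln(n) ≈ 17.955808.
sqrt(2*ln(n)) ≈ sqrt(17.955808) ≈ 4.237429.
lambda ≈ 15*4.237429 = 63.561435.
floor(lambda*100)/100 = 63.56.

63.56


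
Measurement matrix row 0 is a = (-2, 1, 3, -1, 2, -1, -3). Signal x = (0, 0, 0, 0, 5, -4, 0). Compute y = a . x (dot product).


Non-zero terms: ['2*5', '-1*-4']
Products: [10, 4]
y = sum = 14.

14


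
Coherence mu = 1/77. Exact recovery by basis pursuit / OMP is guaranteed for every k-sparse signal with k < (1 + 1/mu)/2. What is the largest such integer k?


1/mu = 77.
1 + 1/mu = 78.
(1 + 1/mu)/2 = 39 is an integer and the inequality is strict, so k_max = 39 - 1 = 38.

38


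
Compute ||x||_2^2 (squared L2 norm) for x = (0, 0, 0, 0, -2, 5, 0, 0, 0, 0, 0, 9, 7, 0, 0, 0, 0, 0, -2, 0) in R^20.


Non-zero entries: [(4, -2), (5, 5), (11, 9), (12, 7), (18, -2)]
Squares: [4, 25, 81, 49, 4]
||x||_2^2 = sum = 163.

163


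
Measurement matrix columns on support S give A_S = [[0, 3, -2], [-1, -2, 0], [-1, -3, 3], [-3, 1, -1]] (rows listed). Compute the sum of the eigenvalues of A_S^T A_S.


Sum of eigenvalues of A_S^T A_S = trace(A_S^T A_S) = sum of squared column norms of A_S.
A_S^T A_S diagonal: [11, 23, 14].
trace = 11 + 23 + 14 = 48.

48


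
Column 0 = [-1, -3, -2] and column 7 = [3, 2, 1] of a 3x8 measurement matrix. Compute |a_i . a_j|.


Inner product: -1*3 + -3*2 + -2*1
Products: [-3, -6, -2]
Sum = -11.
|dot| = 11.

11


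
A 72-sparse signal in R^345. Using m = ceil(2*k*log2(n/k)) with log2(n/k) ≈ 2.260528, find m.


log2(n/k) = log2(345/72) ≈ 2.260528.
2*k*log2(n/k) ≈ 2*72*2.260528 = 325.516032.
m = ceil(325.516032) = 326.

326


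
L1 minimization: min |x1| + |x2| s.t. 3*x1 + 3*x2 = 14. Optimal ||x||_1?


Axis intercepts:
  x1 = 14/3, x2 = 0: L1 = 14/3
  x1 = 0, x2 = 14/3: L1 = 14/3
x* = (14/3, 0)
||x*||_1 = 14/3.

14/3


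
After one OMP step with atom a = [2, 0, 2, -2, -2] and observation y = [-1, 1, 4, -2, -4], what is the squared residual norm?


a^T a = 16.
a^T y = 18.
coeff = 18/16 = 9/8.
||r||^2 = 71/4.

71/4


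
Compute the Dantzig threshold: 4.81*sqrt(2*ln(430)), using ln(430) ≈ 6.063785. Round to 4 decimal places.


ln(430) ≈ 6.063785.
2*ln(n) ≈ 12.12757.
sqrt(2*ln(n)) ≈ sqrt(12.12757) ≈ 3.482466.
threshold ≈ 4.81*3.482466 = 16.75066146 ≈ 16.7507.

16.7507


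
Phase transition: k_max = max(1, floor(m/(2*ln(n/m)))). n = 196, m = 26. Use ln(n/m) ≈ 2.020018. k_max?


n/m = 196/26 = 98/13.
ln(n/m) ≈ 2.020018.
2*ln(n/m) ≈ 4.040036.
m/(2*ln(n/m)) ≈ 26/4.040036 ≈ 6.4356.
floor = 6.
k_max = max(1, 6) = 6.

6


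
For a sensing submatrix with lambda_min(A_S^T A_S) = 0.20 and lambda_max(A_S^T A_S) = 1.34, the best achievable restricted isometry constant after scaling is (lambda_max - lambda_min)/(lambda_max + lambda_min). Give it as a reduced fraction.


lambda_max - lambda_min = 1.34 - 0.20 = 1.14.
lambda_max + lambda_min = 1.34 + 0.20 = 1.54.
delta = 1.14/1.54 = 114/154 = 57/77.

57/77


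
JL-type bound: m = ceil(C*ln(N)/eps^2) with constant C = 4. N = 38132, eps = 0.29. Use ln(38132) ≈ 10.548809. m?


ln(38132) ≈ 10.548809.
eps^2 = 0.29^2 = 0.0841.
C*ln(N)/eps^2 ≈ 4*10.548809/0.0841 ≈ 501.7269.
m = ceil(501.7269) = 502.

502


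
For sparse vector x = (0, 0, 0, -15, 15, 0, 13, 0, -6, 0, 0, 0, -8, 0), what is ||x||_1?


Non-zero entries: [(3, -15), (4, 15), (6, 13), (8, -6), (12, -8)]
Absolute values: [15, 15, 13, 6, 8]
||x||_1 = sum = 57.

57


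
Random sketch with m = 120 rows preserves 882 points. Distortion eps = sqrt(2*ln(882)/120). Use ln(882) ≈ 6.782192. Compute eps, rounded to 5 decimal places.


ln(882) ≈ 6.782192.
2*ln(N)/m ≈ 2*6.782192/120 ≈ 0.11303653.
eps = sqrt(0.11303653) ≈ 0.3362091 ≈ 0.33621.

0.33621


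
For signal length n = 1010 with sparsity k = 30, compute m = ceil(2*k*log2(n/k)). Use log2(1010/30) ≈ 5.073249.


log2(n/k) = log2(1010/30) ≈ 5.073249.
2*k*log2(n/k) ≈ 2*30*5.073249 = 304.39494.
m = ceil(304.39494) = 305.

305


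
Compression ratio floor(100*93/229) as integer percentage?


100*m/n = 100*93/229 ≈ 40.6114.
floor = 40.

40


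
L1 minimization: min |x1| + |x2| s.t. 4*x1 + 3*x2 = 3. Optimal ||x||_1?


Axis intercepts:
  x1 = 3/4, x2 = 0: L1 = 3/4
  x1 = 0, x2 = 1: L1 = 1
x* = (3/4, 0)
||x*||_1 = 3/4.

3/4


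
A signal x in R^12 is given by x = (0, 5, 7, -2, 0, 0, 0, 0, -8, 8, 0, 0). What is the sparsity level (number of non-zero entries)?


Non-zero positions: [1, 2, 3, 8, 9].
Sparsity = 5.

5


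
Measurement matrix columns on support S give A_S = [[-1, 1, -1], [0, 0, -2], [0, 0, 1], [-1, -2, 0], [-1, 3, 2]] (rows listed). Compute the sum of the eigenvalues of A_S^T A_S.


Sum of eigenvalues of A_S^T A_S = trace(A_S^T A_S) = sum of squared column norms of A_S.
A_S^T A_S diagonal: [3, 14, 10].
trace = 3 + 14 + 10 = 27.

27


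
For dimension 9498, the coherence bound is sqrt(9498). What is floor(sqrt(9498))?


97^2 = 9409 <= 9498 < 9604 = 98^2, so 97 <= sqrt(9498) < 98.
floor(sqrt(9498)) = 97.

97


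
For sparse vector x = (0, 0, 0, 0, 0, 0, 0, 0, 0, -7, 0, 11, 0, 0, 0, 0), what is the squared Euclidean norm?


Non-zero entries: [(9, -7), (11, 11)]
Squares: [49, 121]
||x||_2^2 = sum = 170.

170


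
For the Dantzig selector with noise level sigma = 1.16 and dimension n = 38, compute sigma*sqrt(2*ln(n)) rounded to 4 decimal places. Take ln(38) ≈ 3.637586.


ln(38) ≈ 3.637586.
2*ln(n) ≈ 7.275172.
sqrt(2*ln(n)) ≈ sqrt(7.275172) ≈ 2.697253.
threshold ≈ 1.16*2.697253 = 3.12881348 ≈ 3.1288.

3.1288


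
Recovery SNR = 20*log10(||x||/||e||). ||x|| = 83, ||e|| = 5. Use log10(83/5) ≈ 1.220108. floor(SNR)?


||x||/||e|| = 83/5.
log10(83/5) ≈ 1.220108.
20*log10(||x||/||e||) ≈ 20*1.220108 = 24.40216.
floor(24.40216) = 24.

24


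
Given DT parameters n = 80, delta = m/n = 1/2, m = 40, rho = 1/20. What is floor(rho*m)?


m = 1/2*80 = 40.
rho = 1/20.
rho*m = 1/20*40 = 2.
k = floor(2) = 2.

2


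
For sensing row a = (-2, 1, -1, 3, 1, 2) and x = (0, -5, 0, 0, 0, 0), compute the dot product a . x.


Non-zero terms: ['1*-5']
Products: [-5]
y = sum = -5.

-5


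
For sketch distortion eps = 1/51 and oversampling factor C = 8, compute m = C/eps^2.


1/eps = 51.
(1/eps)^2 = 2601.
m = 8*2601 = 20808.

20808


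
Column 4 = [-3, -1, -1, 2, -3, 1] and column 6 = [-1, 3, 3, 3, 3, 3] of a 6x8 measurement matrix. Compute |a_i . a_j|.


Inner product: -3*-1 + -1*3 + -1*3 + 2*3 + -3*3 + 1*3
Products: [3, -3, -3, 6, -9, 3]
Sum = -3.
|dot| = 3.

3


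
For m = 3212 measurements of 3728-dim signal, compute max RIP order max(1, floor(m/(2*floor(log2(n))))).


floor(log2(3728)) = 11.
2*11 = 22.
m/(2*floor(log2(n))) = 3212/22 ≈ 146.0.
floor = 146.
k = max(1, 146) = 146.

146


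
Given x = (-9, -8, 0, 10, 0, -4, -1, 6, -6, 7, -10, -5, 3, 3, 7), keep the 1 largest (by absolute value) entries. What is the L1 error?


Sorted |x_i| descending: [10, 10, 9, 8, 7, 7, 6, 6, 5, 4, 3, 3, 1, 0, 0]
Keep top 1: [10]
Tail entries: [10, 9, 8, 7, 7, 6, 6, 5, 4, 3, 3, 1, 0, 0]
L1 error = sum of tail = 69.

69


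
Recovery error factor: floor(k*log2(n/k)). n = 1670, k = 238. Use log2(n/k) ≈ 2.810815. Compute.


log2(n/k) = log2(1670/238) ≈ 2.810815.
k*log2(n/k) ≈ 238*2.810815 = 668.97397.
floor(668.97397) = 668.

668


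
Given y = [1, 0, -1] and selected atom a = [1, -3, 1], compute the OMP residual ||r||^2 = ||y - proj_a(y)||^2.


a^T a = 11.
a^T y = 0.
coeff = 0/11 = 0.
||r||^2 = 2.

2


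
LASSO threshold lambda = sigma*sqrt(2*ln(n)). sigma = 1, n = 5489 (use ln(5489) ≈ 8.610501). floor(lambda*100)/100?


ln(5489) ≈ 8.610501.
2*ln(n) ≈ 17.221002.
sqrt(2*ln(n)) ≈ sqrt(17.221002) ≈ 4.14982.
lambda ≈ 1*4.14982 = 4.14982.
floor(lambda*100)/100 = 4.14.

4.14


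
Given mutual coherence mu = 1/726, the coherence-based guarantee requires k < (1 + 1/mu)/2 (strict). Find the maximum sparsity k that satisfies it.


1/mu = 726.
1 + 1/mu = 727.
(1 + 1/mu)/2 = 363.5 is not an integer, so k_max = floor(363.5) = 363.

363


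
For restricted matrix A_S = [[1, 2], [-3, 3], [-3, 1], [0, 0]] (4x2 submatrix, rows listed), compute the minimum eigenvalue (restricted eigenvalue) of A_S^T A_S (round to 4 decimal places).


A_S^T A_S = [[19, -10], [-10, 14]].
trace = 33.
det = 166.
disc = trace^2 - 4*det = 1089 - 4*166 = 425.
sqrt(425) ≈ 20.615528.
lam_min = (33 - sqrt(425))/2 ≈ (33 - 20.615528)/2 = 6.192236 ≈ 6.1922.

6.1922


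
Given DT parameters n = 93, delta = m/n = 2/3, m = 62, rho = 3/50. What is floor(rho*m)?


m = 2/3*93 = 62.
rho = 3/50.
rho*m = 3/50*62 = 3.72.
k = floor(3.72) = 3.

3


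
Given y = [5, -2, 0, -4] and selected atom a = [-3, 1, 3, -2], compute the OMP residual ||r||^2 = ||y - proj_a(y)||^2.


a^T a = 23.
a^T y = -9.
coeff = -9/23 = -9/23.
||r||^2 = 954/23.

954/23


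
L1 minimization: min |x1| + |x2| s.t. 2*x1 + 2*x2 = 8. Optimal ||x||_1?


Axis intercepts:
  x1 = 4, x2 = 0: L1 = 4
  x1 = 0, x2 = 4: L1 = 4
x* = (4, 0)
||x*||_1 = 4.

4


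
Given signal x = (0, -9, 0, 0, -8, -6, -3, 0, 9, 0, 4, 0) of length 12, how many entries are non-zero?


Non-zero positions: [1, 4, 5, 6, 8, 10].
Sparsity = 6.

6


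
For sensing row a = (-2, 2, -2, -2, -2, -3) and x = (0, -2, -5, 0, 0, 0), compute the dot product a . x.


Non-zero terms: ['2*-2', '-2*-5']
Products: [-4, 10]
y = sum = 6.

6


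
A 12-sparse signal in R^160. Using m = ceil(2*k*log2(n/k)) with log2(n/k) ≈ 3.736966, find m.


log2(n/k) = log2(160/12) ≈ 3.736966.
2*k*log2(n/k) ≈ 2*12*3.736966 = 89.687184.
m = ceil(89.687184) = 90.

90


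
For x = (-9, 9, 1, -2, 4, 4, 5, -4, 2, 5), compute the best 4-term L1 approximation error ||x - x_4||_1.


Sorted |x_i| descending: [9, 9, 5, 5, 4, 4, 4, 2, 2, 1]
Keep top 4: [9, 9, 5, 5]
Tail entries: [4, 4, 4, 2, 2, 1]
L1 error = sum of tail = 17.

17


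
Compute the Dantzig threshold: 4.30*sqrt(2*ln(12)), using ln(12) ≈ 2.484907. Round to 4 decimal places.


ln(12) ≈ 2.484907.
2*ln(n) ≈ 4.969814.
sqrt(2*ln(n)) ≈ sqrt(4.969814) ≈ 2.229308.
threshold ≈ 4.30*2.229308 = 9.5860244 ≈ 9.5860.

9.5860


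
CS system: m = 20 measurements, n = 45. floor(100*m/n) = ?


100*m/n = 100*20/45 ≈ 44.4444.
floor = 44.

44


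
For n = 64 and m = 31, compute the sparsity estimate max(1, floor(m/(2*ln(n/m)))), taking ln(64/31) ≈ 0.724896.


n/m = 64/31.
ln(n/m) ≈ 0.724896.
2*ln(n/m) ≈ 1.449792.
m/(2*ln(n/m)) ≈ 31/1.449792 ≈ 21.3824.
floor = 21.
k_max = max(1, 21) = 21.

21


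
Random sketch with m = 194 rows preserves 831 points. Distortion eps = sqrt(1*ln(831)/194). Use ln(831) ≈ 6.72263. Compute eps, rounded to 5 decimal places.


ln(831) ≈ 6.72263.
1*ln(N)/m ≈ 1*6.72263/194 ≈ 0.03465273.
eps = sqrt(0.03465273) ≈ 0.1861524 ≈ 0.18615.

0.18615


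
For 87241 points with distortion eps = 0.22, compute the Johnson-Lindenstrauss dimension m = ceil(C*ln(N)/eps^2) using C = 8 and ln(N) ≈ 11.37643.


ln(87241) ≈ 11.37643.
eps^2 = 0.22^2 = 0.0484.
C*ln(N)/eps^2 ≈ 8*11.37643/0.0484 ≈ 1880.4017.
m = ceil(1880.4017) = 1881.

1881


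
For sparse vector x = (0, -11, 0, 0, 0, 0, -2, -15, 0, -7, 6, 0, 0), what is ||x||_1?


Non-zero entries: [(1, -11), (6, -2), (7, -15), (9, -7), (10, 6)]
Absolute values: [11, 2, 15, 7, 6]
||x||_1 = sum = 41.

41


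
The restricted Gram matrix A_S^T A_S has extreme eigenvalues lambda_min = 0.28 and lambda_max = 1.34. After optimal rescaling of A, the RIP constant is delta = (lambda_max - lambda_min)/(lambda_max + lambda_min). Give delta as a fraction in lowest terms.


lambda_max - lambda_min = 1.34 - 0.28 = 1.06.
lambda_max + lambda_min = 1.34 + 0.28 = 1.62.
delta = 1.06/1.62 = 106/162 = 53/81.

53/81


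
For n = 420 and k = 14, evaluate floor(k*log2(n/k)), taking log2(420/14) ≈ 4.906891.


log2(n/k) = log2(420/14) ≈ 4.906891.
k*log2(n/k) ≈ 14*4.906891 = 68.696474.
floor(68.696474) = 68.

68


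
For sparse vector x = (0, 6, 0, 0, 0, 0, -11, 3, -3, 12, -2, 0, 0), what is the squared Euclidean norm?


Non-zero entries: [(1, 6), (6, -11), (7, 3), (8, -3), (9, 12), (10, -2)]
Squares: [36, 121, 9, 9, 144, 4]
||x||_2^2 = sum = 323.

323


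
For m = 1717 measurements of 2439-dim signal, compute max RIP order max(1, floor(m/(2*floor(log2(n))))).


floor(log2(2439)) = 11.
2*11 = 22.
m/(2*floor(log2(n))) = 1717/22 ≈ 78.0455.
floor = 78.
k = max(1, 78) = 78.

78


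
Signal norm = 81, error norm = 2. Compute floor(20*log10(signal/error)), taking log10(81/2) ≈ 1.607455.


||x||/||e|| = 81/2.
log10(81/2) ≈ 1.607455.
20*log10(||x||/||e||) ≈ 20*1.607455 = 32.1491.
floor(32.1491) = 32.

32


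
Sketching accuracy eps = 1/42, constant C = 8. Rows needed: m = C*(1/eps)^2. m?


1/eps = 42.
(1/eps)^2 = 1764.
m = 8*1764 = 14112.

14112


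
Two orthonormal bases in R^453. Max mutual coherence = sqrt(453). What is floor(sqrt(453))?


21^2 = 441 <= 453 < 484 = 22^2, so 21 <= sqrt(453) < 22.
floor(sqrt(453)) = 21.

21


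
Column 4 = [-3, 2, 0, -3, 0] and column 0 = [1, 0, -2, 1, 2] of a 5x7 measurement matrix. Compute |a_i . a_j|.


Inner product: -3*1 + 2*0 + 0*-2 + -3*1 + 0*2
Products: [-3, 0, 0, -3, 0]
Sum = -6.
|dot| = 6.

6


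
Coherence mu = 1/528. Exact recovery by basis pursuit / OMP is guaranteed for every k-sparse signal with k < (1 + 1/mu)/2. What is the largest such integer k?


1/mu = 528.
1 + 1/mu = 529.
(1 + 1/mu)/2 = 264.5 is not an integer, so k_max = floor(264.5) = 264.

264


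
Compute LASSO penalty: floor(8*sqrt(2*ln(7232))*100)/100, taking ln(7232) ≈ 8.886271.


ln(7232) ≈ 8.886271.
2*ln(n) ≈ 17.772542.
sqrt(2*ln(n)) ≈ sqrt(17.772542) ≈ 4.215749.
lambda ≈ 8*4.215749 = 33.725992.
floor(lambda*100)/100 = 33.72.

33.72


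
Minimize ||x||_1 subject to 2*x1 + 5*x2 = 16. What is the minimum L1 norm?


Axis intercepts:
  x1 = 8, x2 = 0: L1 = 8
  x1 = 0, x2 = 16/5: L1 = 16/5
x* = (0, 16/5)
||x*||_1 = 16/5.

16/5


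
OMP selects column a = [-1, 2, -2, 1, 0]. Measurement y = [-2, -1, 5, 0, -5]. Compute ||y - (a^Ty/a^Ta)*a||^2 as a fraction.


a^T a = 10.
a^T y = -10.
coeff = -10/10 = -1.
||r||^2 = 45.

45


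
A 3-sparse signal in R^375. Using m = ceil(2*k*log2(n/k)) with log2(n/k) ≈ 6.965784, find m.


log2(n/k) = log2(375/3) ≈ 6.965784.
2*k*log2(n/k) ≈ 2*3*6.965784 = 41.794704.
m = ceil(41.794704) = 42.

42


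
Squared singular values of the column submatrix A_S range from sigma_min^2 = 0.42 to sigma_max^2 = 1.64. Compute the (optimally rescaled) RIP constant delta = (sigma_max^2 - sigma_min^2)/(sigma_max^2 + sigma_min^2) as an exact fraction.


lambda_max - lambda_min = 1.64 - 0.42 = 1.22.
lambda_max + lambda_min = 1.64 + 0.42 = 2.06.
delta = 1.22/2.06 = 122/206 = 61/103.

61/103


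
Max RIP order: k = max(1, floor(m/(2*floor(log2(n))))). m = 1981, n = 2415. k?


floor(log2(2415)) = 11.
2*11 = 22.
m/(2*floor(log2(n))) = 1981/22 ≈ 90.0455.
floor = 90.
k = max(1, 90) = 90.

90


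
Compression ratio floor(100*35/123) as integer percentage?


100*m/n = 100*35/123 ≈ 28.4553.
floor = 28.

28


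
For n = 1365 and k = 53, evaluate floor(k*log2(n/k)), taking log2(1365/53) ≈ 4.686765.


log2(n/k) = log2(1365/53) ≈ 4.686765.
k*log2(n/k) ≈ 53*4.686765 = 248.398545.
floor(248.398545) = 248.

248


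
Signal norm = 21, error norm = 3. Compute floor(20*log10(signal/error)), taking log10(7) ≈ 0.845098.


||x||/||e|| = 21/3 = 7.
log10(7) ≈ 0.845098.
20*log10(||x||/||e||) ≈ 20*0.845098 = 16.90196.
floor(16.90196) = 16.

16


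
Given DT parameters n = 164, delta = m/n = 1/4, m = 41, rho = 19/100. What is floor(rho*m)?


m = 1/4*164 = 41.
rho = 19/100.
rho*m = 19/100*41 = 7.79.
k = floor(7.79) = 7.

7


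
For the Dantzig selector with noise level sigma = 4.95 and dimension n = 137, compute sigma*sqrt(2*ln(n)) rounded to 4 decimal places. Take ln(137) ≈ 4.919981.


ln(137) ≈ 4.919981.
2*ln(n) ≈ 9.839962.
sqrt(2*ln(n)) ≈ sqrt(9.839962) ≈ 3.136871.
threshold ≈ 4.95*3.136871 = 15.52751145 ≈ 15.5275.

15.5275


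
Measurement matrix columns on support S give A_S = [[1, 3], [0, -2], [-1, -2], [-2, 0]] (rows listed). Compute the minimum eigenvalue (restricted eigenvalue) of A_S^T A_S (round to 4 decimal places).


A_S^T A_S = [[6, 5], [5, 17]].
trace = 23.
det = 77.
disc = trace^2 - 4*det = 529 - 4*77 = 221.
sqrt(221) ≈ 14.866069.
lam_min = (23 - sqrt(221))/2 ≈ (23 - 14.866069)/2 = 4.0669655 ≈ 4.0670.

4.0670


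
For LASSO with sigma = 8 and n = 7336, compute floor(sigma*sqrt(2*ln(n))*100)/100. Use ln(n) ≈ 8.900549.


ln(7336) ≈ 8.900549.
2*ln(n) ≈ 17.801098.
sqrt(2*ln(n)) ≈ sqrt(17.801098) ≈ 4.219135.
lambda ≈ 8*4.219135 = 33.75308.
floor(lambda*100)/100 = 33.75.

33.75


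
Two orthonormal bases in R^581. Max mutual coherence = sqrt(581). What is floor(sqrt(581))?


24^2 = 576 <= 581 < 625 = 25^2, so 24 <= sqrt(581) < 25.
floor(sqrt(581)) = 24.

24


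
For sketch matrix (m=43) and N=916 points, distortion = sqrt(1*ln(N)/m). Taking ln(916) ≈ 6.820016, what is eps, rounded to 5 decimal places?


ln(916) ≈ 6.820016.
1*ln(N)/m ≈ 1*6.820016/43 ≈ 0.15860502.
eps = sqrt(0.15860502) ≈ 0.3982525 ≈ 0.39825.

0.39825


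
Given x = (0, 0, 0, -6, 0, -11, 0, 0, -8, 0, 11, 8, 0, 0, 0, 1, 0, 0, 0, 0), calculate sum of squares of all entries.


Non-zero entries: [(3, -6), (5, -11), (8, -8), (10, 11), (11, 8), (15, 1)]
Squares: [36, 121, 64, 121, 64, 1]
||x||_2^2 = sum = 407.

407


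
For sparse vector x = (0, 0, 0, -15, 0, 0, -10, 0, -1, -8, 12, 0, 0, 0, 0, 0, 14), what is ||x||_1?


Non-zero entries: [(3, -15), (6, -10), (8, -1), (9, -8), (10, 12), (16, 14)]
Absolute values: [15, 10, 1, 8, 12, 14]
||x||_1 = sum = 60.

60


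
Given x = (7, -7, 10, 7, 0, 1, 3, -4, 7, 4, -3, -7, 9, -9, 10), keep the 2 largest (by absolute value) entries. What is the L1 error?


Sorted |x_i| descending: [10, 10, 9, 9, 7, 7, 7, 7, 7, 4, 4, 3, 3, 1, 0]
Keep top 2: [10, 10]
Tail entries: [9, 9, 7, 7, 7, 7, 7, 4, 4, 3, 3, 1, 0]
L1 error = sum of tail = 68.

68


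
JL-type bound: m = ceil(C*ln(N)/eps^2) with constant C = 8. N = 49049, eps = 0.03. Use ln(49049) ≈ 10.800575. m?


ln(49049) ≈ 10.800575.
eps^2 = 0.03^2 = 0.0009.
C*ln(N)/eps^2 ≈ 8*10.800575/0.0009 ≈ 96005.1111.
m = ceil(96005.1111) = 96006.

96006


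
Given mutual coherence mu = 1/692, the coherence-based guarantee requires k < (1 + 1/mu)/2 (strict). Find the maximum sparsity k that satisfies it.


1/mu = 692.
1 + 1/mu = 693.
(1 + 1/mu)/2 = 346.5 is not an integer, so k_max = floor(346.5) = 346.

346


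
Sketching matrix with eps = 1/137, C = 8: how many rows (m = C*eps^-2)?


1/eps = 137.
(1/eps)^2 = 18769.
m = 8*18769 = 150152.

150152


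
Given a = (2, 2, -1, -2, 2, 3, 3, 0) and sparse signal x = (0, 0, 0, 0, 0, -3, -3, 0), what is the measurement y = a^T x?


Non-zero terms: ['3*-3', '3*-3']
Products: [-9, -9]
y = sum = -18.

-18


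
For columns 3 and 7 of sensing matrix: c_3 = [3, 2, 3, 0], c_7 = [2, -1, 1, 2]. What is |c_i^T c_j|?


Inner product: 3*2 + 2*-1 + 3*1 + 0*2
Products: [6, -2, 3, 0]
Sum = 7.
|dot| = 7.

7


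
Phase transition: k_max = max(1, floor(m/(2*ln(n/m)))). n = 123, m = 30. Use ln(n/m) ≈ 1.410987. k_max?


n/m = 123/30 = 41/10.
ln(n/m) ≈ 1.410987.
2*ln(n/m) ≈ 2.821974.
m/(2*ln(n/m)) ≈ 30/2.821974 ≈ 10.6309.
floor = 10.
k_max = max(1, 10) = 10.

10


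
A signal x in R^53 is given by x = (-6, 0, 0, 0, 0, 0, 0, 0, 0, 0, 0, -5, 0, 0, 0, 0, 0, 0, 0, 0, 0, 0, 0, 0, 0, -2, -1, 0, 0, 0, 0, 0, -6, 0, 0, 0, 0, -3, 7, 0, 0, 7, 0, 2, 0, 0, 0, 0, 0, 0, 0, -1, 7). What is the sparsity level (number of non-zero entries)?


Non-zero positions: [0, 11, 25, 26, 32, 37, 38, 41, 43, 51, 52].
Sparsity = 11.

11


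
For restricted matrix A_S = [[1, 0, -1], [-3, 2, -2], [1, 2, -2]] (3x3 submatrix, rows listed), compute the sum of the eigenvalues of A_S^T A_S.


Sum of eigenvalues of A_S^T A_S = trace(A_S^T A_S) = sum of squared column norms of A_S.
A_S^T A_S diagonal: [11, 8, 9].
trace = 11 + 8 + 9 = 28.

28


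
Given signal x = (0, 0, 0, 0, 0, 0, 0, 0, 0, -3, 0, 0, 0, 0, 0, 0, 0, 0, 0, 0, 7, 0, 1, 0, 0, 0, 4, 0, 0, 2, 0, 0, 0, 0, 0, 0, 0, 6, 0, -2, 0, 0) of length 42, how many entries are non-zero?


Non-zero positions: [9, 20, 22, 26, 29, 37, 39].
Sparsity = 7.

7


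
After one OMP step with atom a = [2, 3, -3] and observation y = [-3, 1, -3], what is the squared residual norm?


a^T a = 22.
a^T y = 6.
coeff = 6/22 = 3/11.
||r||^2 = 191/11.

191/11


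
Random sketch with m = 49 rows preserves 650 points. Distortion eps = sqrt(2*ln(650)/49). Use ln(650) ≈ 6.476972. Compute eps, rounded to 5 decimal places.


ln(650) ≈ 6.476972.
2*ln(N)/m ≈ 2*6.476972/49 ≈ 0.2643662.
eps = sqrt(0.2643662) ≈ 0.5141655 ≈ 0.51417.

0.51417


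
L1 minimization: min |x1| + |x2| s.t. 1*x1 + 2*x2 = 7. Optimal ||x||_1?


Axis intercepts:
  x1 = 7, x2 = 0: L1 = 7
  x1 = 0, x2 = 7/2: L1 = 7/2
x* = (0, 7/2)
||x*||_1 = 7/2.

7/2


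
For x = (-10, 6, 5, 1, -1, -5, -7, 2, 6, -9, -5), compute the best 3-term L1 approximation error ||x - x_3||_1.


Sorted |x_i| descending: [10, 9, 7, 6, 6, 5, 5, 5, 2, 1, 1]
Keep top 3: [10, 9, 7]
Tail entries: [6, 6, 5, 5, 5, 2, 1, 1]
L1 error = sum of tail = 31.

31


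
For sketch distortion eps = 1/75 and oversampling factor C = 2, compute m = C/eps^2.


1/eps = 75.
(1/eps)^2 = 5625.
m = 2*5625 = 11250.

11250


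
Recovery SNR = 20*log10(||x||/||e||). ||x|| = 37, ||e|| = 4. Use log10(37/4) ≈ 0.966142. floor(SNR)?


||x||/||e|| = 37/4.
log10(37/4) ≈ 0.966142.
20*log10(||x||/||e||) ≈ 20*0.966142 = 19.32284.
floor(19.32284) = 19.

19


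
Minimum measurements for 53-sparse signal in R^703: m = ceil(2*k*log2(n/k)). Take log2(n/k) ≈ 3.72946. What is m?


log2(n/k) = log2(703/53) ≈ 3.72946.
2*k*log2(n/k) ≈ 2*53*3.72946 = 395.32276.
m = ceil(395.32276) = 396.

396


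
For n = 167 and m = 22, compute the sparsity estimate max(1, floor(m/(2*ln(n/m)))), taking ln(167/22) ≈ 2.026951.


n/m = 167/22.
ln(n/m) ≈ 2.026951.
2*ln(n/m) ≈ 4.053902.
m/(2*ln(n/m)) ≈ 22/4.053902 ≈ 5.4269.
floor = 5.
k_max = max(1, 5) = 5.

5


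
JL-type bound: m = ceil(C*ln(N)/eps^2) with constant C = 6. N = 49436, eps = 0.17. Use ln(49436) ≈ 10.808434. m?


ln(49436) ≈ 10.808434.
eps^2 = 0.17^2 = 0.0289.
C*ln(N)/eps^2 ≈ 6*10.808434/0.0289 ≈ 2243.9655.
m = ceil(2243.9655) = 2244.

2244


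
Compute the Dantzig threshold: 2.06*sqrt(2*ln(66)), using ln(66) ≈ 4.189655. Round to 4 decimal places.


ln(66) ≈ 4.189655.
2*ln(n) ≈ 8.37931.
sqrt(2*ln(n)) ≈ sqrt(8.37931) ≈ 2.894704.
threshold ≈ 2.06*2.894704 = 5.96309024 ≈ 5.9631.

5.9631


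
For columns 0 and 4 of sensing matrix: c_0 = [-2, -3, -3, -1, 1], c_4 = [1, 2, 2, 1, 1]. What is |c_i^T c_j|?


Inner product: -2*1 + -3*2 + -3*2 + -1*1 + 1*1
Products: [-2, -6, -6, -1, 1]
Sum = -14.
|dot| = 14.

14


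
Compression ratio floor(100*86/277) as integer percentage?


100*m/n = 100*86/277 ≈ 31.0469.
floor = 31.

31


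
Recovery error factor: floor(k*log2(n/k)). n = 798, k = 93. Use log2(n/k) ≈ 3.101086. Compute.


log2(n/k) = log2(798/93) ≈ 3.101086.
k*log2(n/k) ≈ 93*3.101086 = 288.400998.
floor(288.400998) = 288.

288


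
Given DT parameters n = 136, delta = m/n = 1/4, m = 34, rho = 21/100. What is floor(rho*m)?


m = 1/4*136 = 34.
rho = 21/100.
rho*m = 21/100*34 = 7.14.
k = floor(7.14) = 7.

7


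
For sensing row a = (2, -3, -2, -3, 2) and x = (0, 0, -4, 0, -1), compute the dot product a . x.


Non-zero terms: ['-2*-4', '2*-1']
Products: [8, -2]
y = sum = 6.

6


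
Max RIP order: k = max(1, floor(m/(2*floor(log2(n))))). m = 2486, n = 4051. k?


floor(log2(4051)) = 11.
2*11 = 22.
m/(2*floor(log2(n))) = 2486/22 ≈ 113.0.
floor = 113.
k = max(1, 113) = 113.

113


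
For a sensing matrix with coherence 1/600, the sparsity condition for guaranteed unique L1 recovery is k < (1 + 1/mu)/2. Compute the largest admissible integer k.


1/mu = 600.
1 + 1/mu = 601.
(1 + 1/mu)/2 = 300.5 is not an integer, so k_max = floor(300.5) = 300.

300


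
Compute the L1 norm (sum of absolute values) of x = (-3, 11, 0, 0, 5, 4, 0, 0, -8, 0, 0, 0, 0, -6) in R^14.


Non-zero entries: [(0, -3), (1, 11), (4, 5), (5, 4), (8, -8), (13, -6)]
Absolute values: [3, 11, 5, 4, 8, 6]
||x||_1 = sum = 37.

37


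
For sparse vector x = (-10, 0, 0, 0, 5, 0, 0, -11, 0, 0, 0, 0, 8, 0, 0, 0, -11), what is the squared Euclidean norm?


Non-zero entries: [(0, -10), (4, 5), (7, -11), (12, 8), (16, -11)]
Squares: [100, 25, 121, 64, 121]
||x||_2^2 = sum = 431.

431


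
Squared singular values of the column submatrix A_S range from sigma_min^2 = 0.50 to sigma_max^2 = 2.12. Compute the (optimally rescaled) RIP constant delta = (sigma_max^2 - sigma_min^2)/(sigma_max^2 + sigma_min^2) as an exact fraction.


lambda_max - lambda_min = 2.12 - 0.50 = 1.62.
lambda_max + lambda_min = 2.12 + 0.50 = 2.62.
delta = 1.62/2.62 = 162/262 = 81/131.

81/131


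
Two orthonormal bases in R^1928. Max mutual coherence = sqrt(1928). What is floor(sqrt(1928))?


43^2 = 1849 <= 1928 < 1936 = 44^2, so 43 <= sqrt(1928) < 44.
floor(sqrt(1928)) = 43.

43


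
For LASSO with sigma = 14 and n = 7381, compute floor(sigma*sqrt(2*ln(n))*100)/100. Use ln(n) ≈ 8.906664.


ln(7381) ≈ 8.906664.
2*ln(n) ≈ 17.813328.
sqrt(2*ln(n)) ≈ sqrt(17.813328) ≈ 4.220584.
lambda ≈ 14*4.220584 = 59.088176.
floor(lambda*100)/100 = 59.08.

59.08


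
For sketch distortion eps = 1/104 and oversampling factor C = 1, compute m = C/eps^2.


1/eps = 104.
(1/eps)^2 = 10816.
m = 1*10816 = 10816.

10816
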